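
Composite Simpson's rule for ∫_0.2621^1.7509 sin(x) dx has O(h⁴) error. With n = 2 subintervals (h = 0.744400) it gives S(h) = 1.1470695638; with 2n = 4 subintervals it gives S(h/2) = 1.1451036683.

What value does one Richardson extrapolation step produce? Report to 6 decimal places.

With r = 4 the leading error scales as h^4, so the weight is 2^4 = 16.
16 × 1.1451036683 − 1.1470695638 = 17.1745891290
Denominator 16 − 1 = 15.
17.1745891290 ÷ 15 = 1.1449726086

1.144973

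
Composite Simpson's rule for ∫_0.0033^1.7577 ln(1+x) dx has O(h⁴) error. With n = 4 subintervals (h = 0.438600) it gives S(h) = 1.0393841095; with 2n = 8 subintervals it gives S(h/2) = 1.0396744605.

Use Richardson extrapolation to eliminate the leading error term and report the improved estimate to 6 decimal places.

r = 4, so 2^r = 16.
Top: 16(1.0396744605) − (1.0393841095) = 15.5954072585
(16·1.0396744605 − 1.0393841095)/(16 − 1) = 1.0396938172
Gap between inputs: 2.904e-04; correction applied: +0.0000193567.

1.039694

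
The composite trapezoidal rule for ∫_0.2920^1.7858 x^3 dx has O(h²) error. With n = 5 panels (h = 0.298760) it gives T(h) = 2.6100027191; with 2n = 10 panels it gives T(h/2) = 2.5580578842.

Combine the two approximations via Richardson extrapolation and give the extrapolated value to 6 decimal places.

2.540743

Error is O(h^2); halving h shrinks it by 2^2 = 4.
Numerator 4·A(h/2) − A(h) = 4·2.5580578842 − 2.6100027191 = 7.6222288177
Denominator 4 − 1 = 3.
Result: 2.5407429392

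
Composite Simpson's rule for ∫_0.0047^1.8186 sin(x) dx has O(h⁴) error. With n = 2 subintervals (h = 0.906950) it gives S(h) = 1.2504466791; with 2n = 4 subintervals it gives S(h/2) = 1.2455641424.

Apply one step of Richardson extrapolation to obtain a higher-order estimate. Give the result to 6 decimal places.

1.245239

The method has order 4: 2^4 = 16.
16 × 1.2455641424 = 19.9290262784; 19.9290262784 − 1.2504466791 = 18.6785795993
R = 18.6785795993/15 = 1.2452386400
Gap between inputs: 4.883e-03; correction applied: −0.0003255024.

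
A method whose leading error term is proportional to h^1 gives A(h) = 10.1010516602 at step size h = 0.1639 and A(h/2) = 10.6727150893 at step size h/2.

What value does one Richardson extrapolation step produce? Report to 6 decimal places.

11.244379

Order 1 gives 2^r = 2 and 2^r − 1 = 1.
Weighted: 21.3454301786 − 10.1010516602 = 11.2443785184
(2×10.6727150893 − 10.1010516602)/(2 − 1) = 11.2443785184
Gap between inputs: 5.717e-01; correction applied: +0.5716634291.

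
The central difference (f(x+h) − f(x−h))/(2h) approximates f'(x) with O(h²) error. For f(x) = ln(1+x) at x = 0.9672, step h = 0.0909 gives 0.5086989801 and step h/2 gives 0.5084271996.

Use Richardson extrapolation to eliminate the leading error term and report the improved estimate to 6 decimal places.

0.508337

Leading term ∝ h^2; use weight 4 = 2^2.
2^2*A(h/2) = 2.0337087984; minus A(h) gives 1.5250098183.
1.5250098183 ÷ 3 = 0.5083366061
Correction |R − A(h/2)| = 9.059e-05; gap |A(h/2) − A(h)| = 2.718e-04.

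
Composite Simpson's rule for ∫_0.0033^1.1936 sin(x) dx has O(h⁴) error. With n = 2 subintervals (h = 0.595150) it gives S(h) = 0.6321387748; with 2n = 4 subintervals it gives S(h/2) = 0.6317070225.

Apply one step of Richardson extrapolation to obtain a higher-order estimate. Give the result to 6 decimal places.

The method has order 4: 2^4 = 16.
A(h/2) − A(h) = 0.6317070225 − 0.6321387748 = -0.0004317523
Divide by 2^4 − 1 = 15: (-0.0004317523)/15 = -0.0000287835
R = A(h/2) + (A(h/2) − A(h))/15 = 0.6317070225 − 0.0000287835 = 0.6316782390
Shift from A(h/2): −0.0000287835.

0.631678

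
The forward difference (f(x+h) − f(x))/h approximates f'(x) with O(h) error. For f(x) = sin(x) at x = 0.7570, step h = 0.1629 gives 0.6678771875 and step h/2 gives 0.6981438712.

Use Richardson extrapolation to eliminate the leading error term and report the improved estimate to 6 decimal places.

0.728411

Leading term ∝ h^1; use weight 2 = 2^1.
2×0.6981438712 = 1.3962877424; 1.3962877424 − 0.6678771875 = 0.7284105549
R = 0.7284105549/1 = 0.7284105549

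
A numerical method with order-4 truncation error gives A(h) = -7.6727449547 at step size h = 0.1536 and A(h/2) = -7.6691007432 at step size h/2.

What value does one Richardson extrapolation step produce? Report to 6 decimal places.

-7.668858

Method order is 4; weight 2^4 = 16.
Top: 16(-7.6691007432) − (-7.6727449547) = -115.0328669365
Denominator 16 − 1 = 15.
So the Richardson estimate is -7.6688577958.
Gap between inputs: 3.644e-03; correction applied: +0.0002429474.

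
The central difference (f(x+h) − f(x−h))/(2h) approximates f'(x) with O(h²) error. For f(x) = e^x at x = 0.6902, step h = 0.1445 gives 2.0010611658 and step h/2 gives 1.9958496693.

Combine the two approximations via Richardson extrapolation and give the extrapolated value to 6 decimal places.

1.994113

Leading term ∝ h^2; use weight 4 = 2^2.
4*1.9958496693 = 7.9833986772; 7.9833986772 − 2.0010611658 = 5.9823375114
Denominator 4 − 1 = 3.
Result: 1.9941125038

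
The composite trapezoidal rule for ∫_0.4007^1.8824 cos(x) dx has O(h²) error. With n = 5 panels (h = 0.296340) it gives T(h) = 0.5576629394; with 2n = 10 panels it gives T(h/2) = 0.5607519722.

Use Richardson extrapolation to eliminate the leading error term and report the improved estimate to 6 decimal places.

Error is O(h^2); halving h shrinks it by 2^2 = 4.
4*0.5607519722 − 0.5576629394 = 1.6853449494
Denominator 4 − 1 = 3.
1.6853449494 ÷ 3 = 0.5617816498
Correction |R − A(h/2)| = 1.030e-03; gap |A(h/2) − A(h)| = 3.089e-03.

0.561782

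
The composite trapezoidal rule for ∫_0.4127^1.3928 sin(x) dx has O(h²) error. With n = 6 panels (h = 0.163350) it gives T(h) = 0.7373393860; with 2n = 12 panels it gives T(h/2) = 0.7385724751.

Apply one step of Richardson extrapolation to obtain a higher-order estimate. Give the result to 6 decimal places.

0.738984

r = 2: numerator weight 4, denominator 3.
Numerator 4*A(h/2) − A(h) = 4*0.7385724751 − 0.7373393860 = 2.2169505144
Divide by 2^2 − 1 = 3.
So the Richardson estimate is 0.7389835048.
Correction |R − A(h/2)| = 4.110e-04; gap |A(h/2) − A(h)| = 1.233e-03.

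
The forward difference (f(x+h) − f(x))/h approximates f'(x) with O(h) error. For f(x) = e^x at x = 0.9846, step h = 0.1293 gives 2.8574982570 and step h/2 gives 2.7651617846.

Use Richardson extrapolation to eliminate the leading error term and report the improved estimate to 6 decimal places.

r = 1, so 2^r = 2.
2·2.7651617846 = 5.5303235692; subtract 2.8574982570 → 2.6728253122
Denominator 2 − 1 = 1.
R = 2.6728253122/1 = 2.6728253122

2.672825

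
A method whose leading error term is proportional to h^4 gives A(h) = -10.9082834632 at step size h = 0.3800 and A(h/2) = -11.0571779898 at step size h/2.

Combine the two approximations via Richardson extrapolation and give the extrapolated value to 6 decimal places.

-11.067104

r = 4: numerator weight 16, denominator 15.
16*(-11.0571779898) − (-10.9082834632) = -166.0065643736
Divide by 2^4 − 1 = 15.
So the Richardson estimate is -11.0671042916.
Gap between inputs: 1.489e-01; correction applied: −0.0099263018.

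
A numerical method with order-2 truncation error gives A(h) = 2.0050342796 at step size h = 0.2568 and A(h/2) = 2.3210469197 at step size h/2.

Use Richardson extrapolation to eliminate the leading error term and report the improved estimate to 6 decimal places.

2.426384

With r = 2 the leading error scales as h^2, so the weight is 2^2 = 4.
4×2.3210469197 − 2.0050342796 = 7.2791533992
Divide by 2^2 − 1 = 3.
(4×2.3210469197 − 2.0050342796)/(4 − 1) = 2.4263844664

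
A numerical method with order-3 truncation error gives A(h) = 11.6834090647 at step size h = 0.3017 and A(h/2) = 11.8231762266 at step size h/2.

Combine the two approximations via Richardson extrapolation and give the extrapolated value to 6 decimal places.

Order 3 gives 2^r = 8 and 2^r − 1 = 7.
Top: 8(11.8231762266) − (11.6834090647) = 82.9020007481
Extrapolated: 82.9020007481 / 7 = 11.8431429640
Correction |R − A(h/2)| = 1.997e-02; gap |A(h/2) − A(h)| = 1.398e-01.

11.843143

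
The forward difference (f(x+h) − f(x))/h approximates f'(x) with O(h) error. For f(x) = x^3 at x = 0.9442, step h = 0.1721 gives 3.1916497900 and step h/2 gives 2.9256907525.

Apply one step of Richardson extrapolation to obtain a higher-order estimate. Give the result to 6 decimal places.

2.659732

With r = 1 the leading error scales as h^1, so the weight is 2^1 = 2.
Numerator 2·A(h/2) − A(h) = 2·2.9256907525 − 3.1916497900 = 2.6597317150
Extrapolated: 2.6597317150 / 1 = 2.6597317150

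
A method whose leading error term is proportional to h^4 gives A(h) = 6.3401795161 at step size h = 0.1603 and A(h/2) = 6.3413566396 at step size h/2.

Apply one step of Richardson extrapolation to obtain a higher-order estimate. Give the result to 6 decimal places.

r = 4, so 2^r = 16.
A(h/2) − A(h) = 6.3413566396 − 6.3401795161 = 0.0011771235
Correction (A(h/2) − A(h))/(16 − 1) = 0.0011771235/15 = 0.0000784749
R = A(h/2) + (A(h/2) − A(h))/15 = 6.3413566396 + 0.0000784749 = 6.3414351145
Correction |R − A(h/2)| = 7.847e-05; gap |A(h/2) − A(h)| = 1.177e-03.

6.341435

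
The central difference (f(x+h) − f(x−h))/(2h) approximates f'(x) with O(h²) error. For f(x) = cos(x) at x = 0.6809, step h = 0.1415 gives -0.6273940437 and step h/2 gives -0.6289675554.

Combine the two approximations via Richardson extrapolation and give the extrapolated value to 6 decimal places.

-0.629492

Error is O(h^2); halving h shrinks it by 2^2 = 4.
4×(-0.6289675554) = -2.5158702216; subtract (-0.6273940437) → -1.8884761779
Divide by 2^2 − 1 = 3.
(-1.8884761779) ÷ 3 = -0.6294920593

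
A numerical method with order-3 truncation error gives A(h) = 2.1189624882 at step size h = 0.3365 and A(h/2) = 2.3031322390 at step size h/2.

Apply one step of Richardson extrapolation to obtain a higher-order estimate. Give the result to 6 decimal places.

2.329442

Method order is 3; weight 2^3 = 8.
8×2.3031322390 = 18.4250579120; 18.4250579120 − 2.1189624882 = 16.3060954238
Extrapolated: 16.3060954238 / 7 = 2.3294422034
Shift from A(h/2): +0.0263099644.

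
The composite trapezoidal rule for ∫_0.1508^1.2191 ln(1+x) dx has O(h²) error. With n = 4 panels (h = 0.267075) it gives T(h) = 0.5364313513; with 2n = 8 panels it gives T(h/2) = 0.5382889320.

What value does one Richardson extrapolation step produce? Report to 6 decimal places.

With r = 2 the leading error scales as h^2, so the weight is 2^2 = 4.
4×0.5382889320 = 2.1531557280; subtract 0.5364313513 → 1.6167243767
Divide by 2^2 − 1 = 3.
Result: 0.5389081256

0.538908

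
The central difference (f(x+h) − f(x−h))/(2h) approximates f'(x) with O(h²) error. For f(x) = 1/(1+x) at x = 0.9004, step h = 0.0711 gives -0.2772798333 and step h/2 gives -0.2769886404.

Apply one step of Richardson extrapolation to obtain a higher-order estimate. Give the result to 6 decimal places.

-0.276892

Order 2 gives 2^r = 4 and 2^r − 1 = 3.
4*(-0.2769886404) − (-0.2772798333) = -0.8306747283
(-0.8306747283) ÷ 3 = -0.2768915761
Correction |R − A(h/2)| = 9.706e-05; gap |A(h/2) − A(h)| = 2.912e-04.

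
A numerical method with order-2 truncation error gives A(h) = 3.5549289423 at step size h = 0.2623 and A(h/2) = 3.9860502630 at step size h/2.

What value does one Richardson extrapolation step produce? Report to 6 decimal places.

Order 2 gives 2^r = 4 and 2^r − 1 = 3.
Top: 4(3.9860502630) − (3.5549289423) = 12.3892721097
Denominator 4 − 1 = 3.
(4 × 3.9860502630 − 3.5549289423)/(4 − 1) = 4.1297573699

4.129757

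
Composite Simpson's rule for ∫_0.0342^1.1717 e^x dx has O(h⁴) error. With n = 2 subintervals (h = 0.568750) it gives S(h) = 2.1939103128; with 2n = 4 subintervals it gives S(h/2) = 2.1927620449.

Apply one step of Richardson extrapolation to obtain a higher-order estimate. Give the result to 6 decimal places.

2.192685

r = 4: numerator weight 16, denominator 15.
2^4×A(h/2) = 35.0841927184; minus A(h) gives 32.8902824056.
32.8902824056 ÷ 15 = 2.1926854937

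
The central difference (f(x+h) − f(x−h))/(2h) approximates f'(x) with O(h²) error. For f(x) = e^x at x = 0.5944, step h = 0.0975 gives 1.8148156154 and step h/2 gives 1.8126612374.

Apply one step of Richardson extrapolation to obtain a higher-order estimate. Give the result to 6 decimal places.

The method has order 2: 2^2 = 4.
Top: 4(1.8126612374) − (1.8148156154) = 5.4358293342
(4·1.8126612374 − 1.8148156154)/(4 − 1) = 1.8119431114
Shift from A(h/2): −0.0007181260.

1.811943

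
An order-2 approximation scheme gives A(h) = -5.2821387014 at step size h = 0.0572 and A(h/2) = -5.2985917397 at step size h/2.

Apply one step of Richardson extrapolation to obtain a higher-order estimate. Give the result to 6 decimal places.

-5.304076

The method has order 2: 2^2 = 4.
Numerator 4·A(h/2) − A(h) = 4·(-5.2985917397) − (-5.2821387014) = -15.9122282574
Denominator 4 − 1 = 3.
(4·(-5.2985917397) − (-5.2821387014))/(4 − 1) = -5.3040760858
Shift from A(h/2): −0.0054843461.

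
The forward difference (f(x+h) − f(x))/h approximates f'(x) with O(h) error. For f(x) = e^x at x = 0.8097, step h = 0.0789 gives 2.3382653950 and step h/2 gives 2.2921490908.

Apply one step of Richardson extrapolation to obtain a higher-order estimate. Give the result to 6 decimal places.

r = 1: numerator weight 2, denominator 1.
Weighted: 4.5842981816 − 2.3382653950 = 2.2460327866
Divide by 2^1 − 1 = 1.
Extrapolated: 2.2460327866 / 1 = 2.2460327866
Correction |R − A(h/2)| = 4.612e-02; gap |A(h/2) − A(h)| = 4.612e-02.

2.246033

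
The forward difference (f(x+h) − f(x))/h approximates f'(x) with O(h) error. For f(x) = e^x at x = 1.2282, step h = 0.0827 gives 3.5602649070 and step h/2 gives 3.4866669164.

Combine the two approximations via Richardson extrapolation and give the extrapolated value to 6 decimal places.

3.413069

Method order is 1; weight 2^1 = 2.
Numerator 2×A(h/2) − A(h) = 2×3.4866669164 − 3.5602649070 = 3.4130689258
Denominator 2 − 1 = 1.
Extrapolated: 3.4130689258 / 1 = 3.4130689258
Correction |R − A(h/2)| = 7.360e-02; gap |A(h/2) − A(h)| = 7.360e-02.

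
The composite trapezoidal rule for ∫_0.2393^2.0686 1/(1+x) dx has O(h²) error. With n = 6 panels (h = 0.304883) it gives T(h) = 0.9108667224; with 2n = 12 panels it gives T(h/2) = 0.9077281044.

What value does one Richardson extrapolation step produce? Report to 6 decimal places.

0.906682

Method order is 2; weight 2^2 = 4.
Difference of the inputs: 0.9077281044 − 0.9108667224 = -0.0031386180
Divide by 2^2 − 1 = 3: (-0.0031386180)/3 = -0.0010462060
R = 0.9077281044 − 0.0010462060 = 0.9066818984
Correction |R − A(h/2)| = 1.046e-03; gap |A(h/2) − A(h)| = 3.139e-03.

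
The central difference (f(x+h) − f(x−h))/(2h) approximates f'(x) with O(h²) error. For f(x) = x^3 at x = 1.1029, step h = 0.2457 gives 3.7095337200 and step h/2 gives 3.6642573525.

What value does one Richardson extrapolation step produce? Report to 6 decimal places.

The method has order 2: 2^2 = 4.
Numerator 4×A(h/2) − A(h) = 4×3.6642573525 − 3.7095337200 = 10.9474956900
Extrapolated: 10.9474956900 / 3 = 3.6491652300

3.649165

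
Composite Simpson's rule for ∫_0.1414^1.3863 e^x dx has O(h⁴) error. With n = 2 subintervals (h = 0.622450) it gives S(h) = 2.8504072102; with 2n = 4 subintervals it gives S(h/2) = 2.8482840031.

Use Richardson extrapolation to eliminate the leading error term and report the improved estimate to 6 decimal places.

r = 4, so 2^r = 16.
16×2.8482840031 = 45.5725440496; 45.5725440496 − 2.8504072102 = 42.7221368394
Denominator 16 − 1 = 15.
42.7221368394 ÷ 15 = 2.8481424560

2.848142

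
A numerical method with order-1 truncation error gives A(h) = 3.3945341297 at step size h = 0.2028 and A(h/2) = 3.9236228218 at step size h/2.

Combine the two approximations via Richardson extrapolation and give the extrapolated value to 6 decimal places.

4.452712

Order 1 gives 2^r = 2 and 2^r − 1 = 1.
2^1×A(h/2) = 7.8472456436; minus A(h) gives 4.4527115139.
(2×3.9236228218 − 3.3945341297)/(2 − 1) = 4.4527115139
Gap between inputs: 5.291e-01; correction applied: +0.5290886921.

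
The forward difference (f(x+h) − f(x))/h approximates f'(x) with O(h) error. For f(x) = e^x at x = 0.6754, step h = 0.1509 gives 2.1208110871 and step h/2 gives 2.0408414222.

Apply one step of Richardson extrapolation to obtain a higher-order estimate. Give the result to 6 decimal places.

1.960872

Error is O(h^1); halving h shrinks it by 2^1 = 2.
Weighted: 4.0816828444 − 2.1208110871 = 1.9608717573
Divide by 2^1 − 1 = 1.
So the Richardson estimate is 1.9608717573.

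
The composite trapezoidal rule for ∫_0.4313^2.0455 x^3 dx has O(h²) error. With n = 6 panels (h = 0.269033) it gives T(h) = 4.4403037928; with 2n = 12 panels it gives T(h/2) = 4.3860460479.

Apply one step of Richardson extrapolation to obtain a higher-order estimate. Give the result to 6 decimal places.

4.367960

Method order is 2; weight 2^2 = 4.
Difference of the inputs: 4.3860460479 − 4.4403037928 = -0.0542577449
Divide by 2^2 − 1 = 3: (-0.0542577449)/3 = -0.0180859150
R = 4.3860460479 − 0.0180859150 = 4.3679601329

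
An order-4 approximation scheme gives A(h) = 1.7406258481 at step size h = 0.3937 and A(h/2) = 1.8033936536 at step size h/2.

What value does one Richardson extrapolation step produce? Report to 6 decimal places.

Error is O(h^4); halving h shrinks it by 2^4 = 16.
Top: 16(1.8033936536) − (1.7406258481) = 27.1136726095
R = 27.1136726095/15 = 1.8075781740
Gap between inputs: 6.277e-02; correction applied: +0.0041845204.

1.807578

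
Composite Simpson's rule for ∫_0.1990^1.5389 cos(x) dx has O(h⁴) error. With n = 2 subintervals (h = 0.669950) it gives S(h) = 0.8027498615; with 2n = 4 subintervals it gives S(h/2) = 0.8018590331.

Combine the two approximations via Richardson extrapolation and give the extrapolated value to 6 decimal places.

0.801800

Method order is 4; weight 2^4 = 16.
Numerator 16·A(h/2) − A(h) = 16·0.8018590331 − 0.8027498615 = 12.0269946681
Extrapolated: 12.0269946681 / 15 = 0.8017996445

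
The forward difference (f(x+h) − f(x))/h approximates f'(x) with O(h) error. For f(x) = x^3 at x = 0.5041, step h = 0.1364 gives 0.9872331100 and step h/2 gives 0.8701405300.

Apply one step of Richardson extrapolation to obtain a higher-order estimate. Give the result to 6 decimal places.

0.753048

Leading term ∝ h^1; use weight 2 = 2^1.
2^1×A(h/2) = 1.7402810600; minus A(h) gives 0.7530479500.
Divide by 2^1 − 1 = 1.
So the Richardson estimate is 0.7530479500.
Correction |R − A(h/2)| = 1.171e-01; gap |A(h/2) − A(h)| = 1.171e-01.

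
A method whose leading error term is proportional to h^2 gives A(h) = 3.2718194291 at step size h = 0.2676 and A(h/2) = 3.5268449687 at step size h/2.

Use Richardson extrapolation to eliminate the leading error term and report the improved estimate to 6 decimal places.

3.611853

Order 2 gives 2^r = 4 and 2^r − 1 = 3.
Numerator 4 × A(h/2) − A(h) = 4 × 3.5268449687 − 3.2718194291 = 10.8355604457
10.8355604457 ÷ 3 = 3.6118534819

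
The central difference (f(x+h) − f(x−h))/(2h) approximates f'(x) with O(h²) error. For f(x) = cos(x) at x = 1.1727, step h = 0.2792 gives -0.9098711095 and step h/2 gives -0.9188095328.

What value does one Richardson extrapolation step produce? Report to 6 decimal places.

r = 2: numerator weight 4, denominator 3.
4×(-0.9188095328) − (-0.9098711095) = -2.7653670217
Denominator 4 − 1 = 3.
(4×(-0.9188095328) − (-0.9098711095))/(4 − 1) = -0.9217890072

-0.921789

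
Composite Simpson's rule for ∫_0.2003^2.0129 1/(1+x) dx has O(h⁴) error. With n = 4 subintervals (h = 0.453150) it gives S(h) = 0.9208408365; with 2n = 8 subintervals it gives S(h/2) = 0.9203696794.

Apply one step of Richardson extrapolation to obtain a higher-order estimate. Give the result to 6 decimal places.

0.920338

Error is O(h^4); halving h shrinks it by 2^4 = 16.
2^4·A(h/2) = 14.7259148704; minus A(h) gives 13.8050740339.
Denominator 16 − 1 = 15.
So the Richardson estimate is 0.9203382689.
Correction |R − A(h/2)| = 3.141e-05; gap |A(h/2) − A(h)| = 4.712e-04.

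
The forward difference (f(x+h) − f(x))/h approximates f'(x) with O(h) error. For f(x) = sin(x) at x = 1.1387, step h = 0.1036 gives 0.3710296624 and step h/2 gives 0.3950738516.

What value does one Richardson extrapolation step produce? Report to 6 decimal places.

The method has order 1: 2^1 = 2.
Weighted: 0.7901477032 − 0.3710296624 = 0.4191180408
0.4191180408 ÷ 1 = 0.4191180408

0.419118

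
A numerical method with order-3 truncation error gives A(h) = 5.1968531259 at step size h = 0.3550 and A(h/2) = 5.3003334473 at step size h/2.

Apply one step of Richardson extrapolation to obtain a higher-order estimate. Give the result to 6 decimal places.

Leading term ∝ h^3; use weight 8 = 2^3.
Difference of the inputs: 5.3003334473 − 5.1968531259 = 0.1034803214
Divide by 2^3 − 1 = 7: 0.1034803214/7 = 0.0147829031
R = A(h/2) + (A(h/2) − A(h))/7 = 5.3003334473 + 0.0147829031 = 5.3151163504
Gap between inputs: 1.035e-01; correction applied: +0.0147829031.

5.315116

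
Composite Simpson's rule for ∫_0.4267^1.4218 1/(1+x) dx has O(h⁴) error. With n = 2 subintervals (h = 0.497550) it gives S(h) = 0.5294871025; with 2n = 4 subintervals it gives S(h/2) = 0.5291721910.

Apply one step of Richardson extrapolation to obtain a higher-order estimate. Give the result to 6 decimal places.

r = 4, so 2^r = 16.
2^4×A(h/2) = 8.4667550560; minus A(h) gives 7.9372679535.
Denominator 16 − 1 = 15.
Extrapolated: 7.9372679535 / 15 = 0.5291511969

0.529151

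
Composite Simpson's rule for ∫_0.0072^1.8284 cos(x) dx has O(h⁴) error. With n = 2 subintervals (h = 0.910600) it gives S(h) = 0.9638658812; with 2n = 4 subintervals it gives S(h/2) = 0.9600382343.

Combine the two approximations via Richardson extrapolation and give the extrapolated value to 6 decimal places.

0.959783

Leading term ∝ h^4; use weight 16 = 2^4.
2^4·A(h/2) = 15.3606117488; minus A(h) gives 14.3967458676.
Divide by 2^4 − 1 = 15.
14.3967458676 ÷ 15 = 0.9597830578
Gap between inputs: 3.828e-03; correction applied: −0.0002551765.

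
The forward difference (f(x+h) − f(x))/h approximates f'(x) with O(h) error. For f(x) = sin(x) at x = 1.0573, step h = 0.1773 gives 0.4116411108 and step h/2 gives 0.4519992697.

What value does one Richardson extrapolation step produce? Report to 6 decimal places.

0.492357

Method order is 1; weight 2^1 = 2.
2^1*A(h/2) = 0.9039985394; minus A(h) gives 0.4923574286.
(2*0.4519992697 − 0.4116411108)/(2 − 1) = 0.4923574286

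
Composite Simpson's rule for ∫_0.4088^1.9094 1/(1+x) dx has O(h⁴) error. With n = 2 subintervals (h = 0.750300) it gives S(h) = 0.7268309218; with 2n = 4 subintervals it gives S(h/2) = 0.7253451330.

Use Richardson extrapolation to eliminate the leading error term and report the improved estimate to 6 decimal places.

0.725246

Order 4 gives 2^r = 16 and 2^r − 1 = 15.
Numerator 16·A(h/2) − A(h) = 16·0.7253451330 − 0.7268309218 = 10.8786912062
10.8786912062 ÷ 15 = 0.7252460804
Shift from A(h/2): −0.0000990526.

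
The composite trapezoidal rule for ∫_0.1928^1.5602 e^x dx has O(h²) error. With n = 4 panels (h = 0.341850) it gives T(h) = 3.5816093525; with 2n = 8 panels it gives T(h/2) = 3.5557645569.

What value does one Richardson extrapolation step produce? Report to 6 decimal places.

3.547150

With r = 2 the leading error scales as h^2, so the weight is 2^2 = 4.
4·3.5557645569 − 3.5816093525 = 10.6414488751
10.6414488751 ÷ 3 = 3.5471496250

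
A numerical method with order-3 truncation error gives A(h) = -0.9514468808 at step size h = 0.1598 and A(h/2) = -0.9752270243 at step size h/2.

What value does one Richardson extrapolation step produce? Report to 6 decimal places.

-0.978624

With r = 3 the leading error scales as h^3, so the weight is 2^3 = 8.
Numerator 8·A(h/2) − A(h) = 8·(-0.9752270243) − (-0.9514468808) = -6.8503693136
Divide by 2^3 − 1 = 7.
R = (-6.8503693136)/7 = -0.9786241877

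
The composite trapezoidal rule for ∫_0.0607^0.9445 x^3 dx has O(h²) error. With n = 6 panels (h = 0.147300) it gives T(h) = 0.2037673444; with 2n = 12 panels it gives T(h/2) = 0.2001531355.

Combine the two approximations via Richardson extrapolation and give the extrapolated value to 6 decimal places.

r = 2: numerator weight 4, denominator 3.
4 × 0.2001531355 = 0.8006125420; subtract 0.2037673444 → 0.5968451976
Divide by 2^2 − 1 = 3.
R = 0.5968451976/3 = 0.1989483992

0.198948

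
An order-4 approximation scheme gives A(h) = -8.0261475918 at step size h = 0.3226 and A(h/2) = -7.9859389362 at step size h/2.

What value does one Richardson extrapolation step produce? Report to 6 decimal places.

r = 4: numerator weight 16, denominator 15.
2^4 × A(h/2) = -127.7750229792; minus A(h) gives -119.7488753874.
Divide by 2^4 − 1 = 15.
(16 × (-7.9859389362) − (-8.0261475918))/(16 − 1) = -7.9832583592

-7.983258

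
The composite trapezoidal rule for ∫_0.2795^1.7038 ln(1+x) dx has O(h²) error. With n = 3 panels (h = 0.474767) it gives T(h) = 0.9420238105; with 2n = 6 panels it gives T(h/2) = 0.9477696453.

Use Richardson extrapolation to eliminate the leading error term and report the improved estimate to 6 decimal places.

0.949685

Order 2 gives 2^r = 4 and 2^r − 1 = 3.
4 × 0.9477696453 = 3.7910785812; subtract 0.9420238105 → 2.8490547707
(4 × 0.9477696453 − 0.9420238105)/(4 − 1) = 0.9496849236
Correction |R − A(h/2)| = 1.915e-03; gap |A(h/2) − A(h)| = 5.746e-03.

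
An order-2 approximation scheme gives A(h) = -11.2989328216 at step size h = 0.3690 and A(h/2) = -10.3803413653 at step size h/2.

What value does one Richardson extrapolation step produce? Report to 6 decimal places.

Error is O(h^2); halving h shrinks it by 2^2 = 4.
2^2×A(h/2) = -41.5213654612; minus A(h) gives -30.2224326396.
R = (-30.2224326396)/3 = -10.0741442132
Correction |R − A(h/2)| = 3.062e-01; gap |A(h/2) − A(h)| = 9.186e-01.

-10.074144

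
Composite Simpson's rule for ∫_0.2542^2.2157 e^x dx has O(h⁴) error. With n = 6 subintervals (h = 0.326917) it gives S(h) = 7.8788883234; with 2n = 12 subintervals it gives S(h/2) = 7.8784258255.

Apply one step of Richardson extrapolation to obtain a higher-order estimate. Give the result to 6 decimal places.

7.878395

r = 4, so 2^r = 16.
16·7.8784258255 = 126.0548132080; 126.0548132080 − 7.8788883234 = 118.1759248846
Divide by 2^4 − 1 = 15.
So the Richardson estimate is 7.8783949923.
Gap between inputs: 4.625e-04; correction applied: −0.0000308332.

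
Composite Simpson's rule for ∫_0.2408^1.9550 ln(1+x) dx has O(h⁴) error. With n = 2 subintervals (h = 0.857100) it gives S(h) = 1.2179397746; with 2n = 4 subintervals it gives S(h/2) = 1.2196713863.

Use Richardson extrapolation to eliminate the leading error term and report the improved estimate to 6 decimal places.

Order 4 gives 2^r = 16 and 2^r − 1 = 15.
16·1.2196713863 = 19.5147421808; 19.5147421808 − 1.2179397746 = 18.2968024062
Divide by 2^4 − 1 = 15.
R = 18.2968024062/15 = 1.2197868271

1.219787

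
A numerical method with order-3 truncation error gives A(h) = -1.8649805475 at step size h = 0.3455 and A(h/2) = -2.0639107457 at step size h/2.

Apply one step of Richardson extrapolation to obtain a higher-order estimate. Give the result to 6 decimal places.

Method order is 3; weight 2^3 = 8.
Difference of the inputs: -2.0639107457 − (-1.8649805475) = -0.1989301982
Divide by 2^3 − 1 = 7: (-0.1989301982)/7 = -0.0284185997
R = A(h/2) + (A(h/2) − A(h))/7 = -2.0639107457 − 0.0284185997 = -2.0923293454

-2.092329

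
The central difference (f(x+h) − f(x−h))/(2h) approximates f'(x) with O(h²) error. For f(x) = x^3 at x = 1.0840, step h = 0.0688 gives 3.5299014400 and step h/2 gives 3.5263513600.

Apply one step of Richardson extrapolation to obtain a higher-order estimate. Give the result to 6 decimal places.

Method order is 2; weight 2^2 = 4.
Numerator 4·A(h/2) − A(h) = 4·3.5263513600 − 3.5299014400 = 10.5755040000
(4·3.5263513600 − 3.5299014400)/(4 − 1) = 3.5251680000

3.525168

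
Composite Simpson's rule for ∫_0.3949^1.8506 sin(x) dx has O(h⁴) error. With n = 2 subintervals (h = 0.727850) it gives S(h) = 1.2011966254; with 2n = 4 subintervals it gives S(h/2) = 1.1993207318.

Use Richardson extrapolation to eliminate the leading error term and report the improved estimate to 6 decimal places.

r = 4, so 2^r = 16.
16×1.1993207318 = 19.1891317088; subtract 1.2011966254 → 17.9879350834
Divide by 2^4 − 1 = 15.
(16×1.1993207318 − 1.2011966254)/(16 − 1) = 1.1991956722
Gap between inputs: 1.876e-03; correction applied: −0.0001250596.

1.199196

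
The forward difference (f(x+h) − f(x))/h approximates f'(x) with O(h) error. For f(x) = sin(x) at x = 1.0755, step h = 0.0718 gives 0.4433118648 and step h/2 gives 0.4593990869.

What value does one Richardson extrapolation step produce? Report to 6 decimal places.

0.475486

Order 1 gives 2^r = 2 and 2^r − 1 = 1.
2*0.4593990869 = 0.9187981738; 0.9187981738 − 0.4433118648 = 0.4754863090
Divide by 2^1 − 1 = 1.
Result: 0.4754863090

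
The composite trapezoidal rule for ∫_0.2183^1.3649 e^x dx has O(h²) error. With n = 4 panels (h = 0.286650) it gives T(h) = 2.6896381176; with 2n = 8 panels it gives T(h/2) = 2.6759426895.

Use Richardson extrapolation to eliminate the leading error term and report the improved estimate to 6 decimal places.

2.671378

With r = 2 the leading error scales as h^2, so the weight is 2^2 = 4.
Difference of the inputs: 2.6759426895 − 2.6896381176 = -0.0136954281
Correction (A(h/2) − A(h))/(4 − 1) = (-0.0136954281)/3 = -0.0045651427
R = A(h/2) + (A(h/2) − A(h))/3 = 2.6759426895 − 0.0045651427 = 2.6713775468
Gap between inputs: 1.370e-02; correction applied: −0.0045651427.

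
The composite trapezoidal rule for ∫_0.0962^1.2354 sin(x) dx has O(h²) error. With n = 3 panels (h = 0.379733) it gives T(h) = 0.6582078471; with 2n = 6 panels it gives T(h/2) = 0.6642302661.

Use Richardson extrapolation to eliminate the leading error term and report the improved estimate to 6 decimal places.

The method has order 2: 2^2 = 4.
Weighted: 2.6569210644 − 0.6582078471 = 1.9987132173
Denominator 4 − 1 = 3.
(4*0.6642302661 − 0.6582078471)/(4 − 1) = 0.6662377391

0.666238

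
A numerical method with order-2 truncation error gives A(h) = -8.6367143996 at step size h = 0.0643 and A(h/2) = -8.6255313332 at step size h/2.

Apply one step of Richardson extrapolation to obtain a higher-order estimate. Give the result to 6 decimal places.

-8.621804

Method order is 2; weight 2^2 = 4.
Weighted: (-34.5021253328) − (-8.6367143996) = -25.8654109332
Extrapolated: (-25.8654109332) / 3 = -8.6218036444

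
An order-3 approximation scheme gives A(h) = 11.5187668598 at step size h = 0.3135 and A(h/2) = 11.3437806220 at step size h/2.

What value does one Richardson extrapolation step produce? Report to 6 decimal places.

r = 3: numerator weight 8, denominator 7.
A(h/2) − A(h) = 11.3437806220 − 11.5187668598 = -0.1749862378
Divide by 2^3 − 1 = 7: (-0.1749862378)/7 = -0.0249980340
R = 11.3437806220 − 0.0249980340 = 11.3187825880

11.318783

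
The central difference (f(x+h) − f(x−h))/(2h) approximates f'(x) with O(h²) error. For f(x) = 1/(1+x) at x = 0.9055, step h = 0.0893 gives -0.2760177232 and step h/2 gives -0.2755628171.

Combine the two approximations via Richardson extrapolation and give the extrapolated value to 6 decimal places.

-0.275411

Leading term ∝ h^2; use weight 4 = 2^2.
Weighted: (-1.1022512684) − (-0.2760177232) = -0.8262335452
Divide by 2^2 − 1 = 3.
(-0.8262335452) ÷ 3 = -0.2754111817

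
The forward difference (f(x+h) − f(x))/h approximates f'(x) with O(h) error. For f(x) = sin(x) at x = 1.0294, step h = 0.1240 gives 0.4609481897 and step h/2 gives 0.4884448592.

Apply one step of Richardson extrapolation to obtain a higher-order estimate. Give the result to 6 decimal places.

The method has order 1: 2^1 = 2.
A(h/2) − A(h) = 0.4884448592 − 0.4609481897 = 0.0274966695
Correction (A(h/2) − A(h))/(2 − 1) = 0.0274966695/1 = 0.0274966695
R = A(h/2) + (A(h/2) − A(h))/1 = 0.4884448592 + 0.0274966695 = 0.5159415287

0.515942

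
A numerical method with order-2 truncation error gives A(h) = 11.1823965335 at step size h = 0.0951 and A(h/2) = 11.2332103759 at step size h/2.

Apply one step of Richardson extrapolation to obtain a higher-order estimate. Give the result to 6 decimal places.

Error is O(h^2); halving h shrinks it by 2^2 = 4.
Weighted: 44.9328415036 − 11.1823965335 = 33.7504449701
33.7504449701 ÷ 3 = 11.2501483234

11.250148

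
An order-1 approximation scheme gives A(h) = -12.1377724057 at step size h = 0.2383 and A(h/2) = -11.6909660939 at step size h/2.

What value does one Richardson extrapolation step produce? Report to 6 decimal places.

Method order is 1; weight 2^1 = 2.
2 × (-11.6909660939) = -23.3819321878; (-23.3819321878) − (-12.1377724057) = -11.2441597821
(-11.2441597821) ÷ 1 = -11.2441597821

-11.244160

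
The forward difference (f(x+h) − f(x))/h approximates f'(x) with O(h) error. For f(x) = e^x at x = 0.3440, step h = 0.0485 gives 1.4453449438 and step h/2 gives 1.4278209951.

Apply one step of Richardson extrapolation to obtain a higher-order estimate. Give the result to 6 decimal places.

1.410297

r = 1, so 2^r = 2.
2*1.4278209951 = 2.8556419902; subtract 1.4453449438 → 1.4102970464
Divide by 2^1 − 1 = 1.
Result: 1.4102970464
Gap between inputs: 1.752e-02; correction applied: −0.0175239487.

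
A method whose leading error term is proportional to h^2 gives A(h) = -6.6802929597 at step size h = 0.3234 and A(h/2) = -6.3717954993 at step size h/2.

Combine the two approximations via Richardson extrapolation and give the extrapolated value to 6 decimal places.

-6.268963

r = 2, so 2^r = 4.
Numerator 4×A(h/2) − A(h) = 4×(-6.3717954993) − (-6.6802929597) = -18.8068890375
R = (-18.8068890375)/3 = -6.2689630125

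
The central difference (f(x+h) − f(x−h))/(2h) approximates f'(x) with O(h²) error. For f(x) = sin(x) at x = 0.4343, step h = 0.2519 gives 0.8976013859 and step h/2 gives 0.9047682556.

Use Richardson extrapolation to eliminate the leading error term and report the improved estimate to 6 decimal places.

0.907157

With r = 2 the leading error scales as h^2, so the weight is 2^2 = 4.
4×0.9047682556 = 3.6190730224; 3.6190730224 − 0.8976013859 = 2.7214716365
Denominator 4 − 1 = 3.
Result: 0.9071572122
Gap between inputs: 7.167e-03; correction applied: +0.0023889566.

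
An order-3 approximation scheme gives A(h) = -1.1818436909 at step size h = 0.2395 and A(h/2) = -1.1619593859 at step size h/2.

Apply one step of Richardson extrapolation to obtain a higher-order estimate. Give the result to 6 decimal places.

With r = 3 the leading error scales as h^3, so the weight is 2^3 = 8.
8×(-1.1619593859) − (-1.1818436909) = -8.1138313963
Divide by 2^3 − 1 = 7.
R = (-8.1138313963)/7 = -1.1591187709
Shift from A(h/2): +0.0028406150.

-1.159119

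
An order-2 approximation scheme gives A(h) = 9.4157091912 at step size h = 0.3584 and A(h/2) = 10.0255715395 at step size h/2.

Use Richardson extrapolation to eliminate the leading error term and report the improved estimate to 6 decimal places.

The method has order 2: 2^2 = 4.
4×10.0255715395 = 40.1022861580; 40.1022861580 − 9.4157091912 = 30.6865769668
R = 30.6865769668/3 = 10.2288589889
Correction |R − A(h/2)| = 2.033e-01; gap |A(h/2) − A(h)| = 6.099e-01.

10.228859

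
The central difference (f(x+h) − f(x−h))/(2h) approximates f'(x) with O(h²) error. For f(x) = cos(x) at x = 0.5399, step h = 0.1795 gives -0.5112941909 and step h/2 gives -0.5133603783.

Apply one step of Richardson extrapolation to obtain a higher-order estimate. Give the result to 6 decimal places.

-0.514049

Method order is 2; weight 2^2 = 4.
4 × (-0.5133603783) = -2.0534415132; (-2.0534415132) − (-0.5112941909) = -1.5421473223
Extrapolated: (-1.5421473223) / 3 = -0.5140491074
Gap between inputs: 2.066e-03; correction applied: −0.0006887291.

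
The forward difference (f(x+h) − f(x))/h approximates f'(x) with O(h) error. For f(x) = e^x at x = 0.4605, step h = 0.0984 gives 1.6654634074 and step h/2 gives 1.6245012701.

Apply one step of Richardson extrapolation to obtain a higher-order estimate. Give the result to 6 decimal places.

1.583539

r = 1, so 2^r = 2.
Numerator 2*A(h/2) − A(h) = 2*1.6245012701 − 1.6654634074 = 1.5835391328
Denominator 2 − 1 = 1.
(2*1.6245012701 − 1.6654634074)/(2 − 1) = 1.5835391328
Gap between inputs: 4.096e-02; correction applied: −0.0409621373.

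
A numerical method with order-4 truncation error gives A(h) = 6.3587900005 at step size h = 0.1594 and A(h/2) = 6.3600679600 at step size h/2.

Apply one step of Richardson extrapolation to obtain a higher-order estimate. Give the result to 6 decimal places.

With r = 4 the leading error scales as h^4, so the weight is 2^4 = 16.
16×6.3600679600 = 101.7610873600; subtract 6.3587900005 → 95.4022973595
Denominator 16 − 1 = 15.
R = 95.4022973595/15 = 6.3601531573

6.360153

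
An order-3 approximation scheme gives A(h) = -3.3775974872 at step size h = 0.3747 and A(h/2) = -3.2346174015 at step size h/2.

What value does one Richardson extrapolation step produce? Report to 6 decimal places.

-3.214192

r = 3: numerator weight 8, denominator 7.
Difference of the inputs: -3.2346174015 − (-3.3775974872) = 0.1429800857
Divide by 2^3 − 1 = 7: 0.1429800857/7 = 0.0204257265
R = A(h/2) + (A(h/2) − A(h))/7 = -3.2346174015 + 0.0204257265 = -3.2141916750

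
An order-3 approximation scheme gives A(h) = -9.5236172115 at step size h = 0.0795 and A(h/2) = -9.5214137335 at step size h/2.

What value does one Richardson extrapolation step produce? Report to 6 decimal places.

The method has order 3: 2^3 = 8.
Numerator 8 × A(h/2) − A(h) = 8 × (-9.5214137335) − (-9.5236172115) = -66.6476926565
Divide by 2^3 − 1 = 7.
(8 × (-9.5214137335) − (-9.5236172115))/(8 − 1) = -9.5210989509
Gap between inputs: 2.203e-03; correction applied: +0.0003147826.

-9.521099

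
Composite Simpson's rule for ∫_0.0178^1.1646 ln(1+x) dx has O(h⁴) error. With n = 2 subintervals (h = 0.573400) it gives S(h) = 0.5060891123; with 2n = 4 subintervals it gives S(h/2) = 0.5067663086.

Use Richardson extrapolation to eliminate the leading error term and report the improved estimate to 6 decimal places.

0.506811

r = 4, so 2^r = 16.
16×0.5067663086 − 0.5060891123 = 7.6021718253
R = 7.6021718253/15 = 0.5068114550
Correction |R − A(h/2)| = 4.515e-05; gap |A(h/2) − A(h)| = 6.772e-04.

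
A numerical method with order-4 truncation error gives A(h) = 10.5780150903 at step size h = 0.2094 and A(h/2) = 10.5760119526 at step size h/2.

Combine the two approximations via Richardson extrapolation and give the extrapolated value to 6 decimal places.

r = 4: numerator weight 16, denominator 15.
A(h/2) − A(h) = 10.5760119526 − 10.5780150903 = -0.0020031377
Correction (A(h/2) − A(h))/(16 − 1) = (-0.0020031377)/15 = -0.0001335425
R = 10.5760119526 − 0.0001335425 = 10.5758784101
Gap between inputs: 2.003e-03; correction applied: −0.0001335425.

10.575878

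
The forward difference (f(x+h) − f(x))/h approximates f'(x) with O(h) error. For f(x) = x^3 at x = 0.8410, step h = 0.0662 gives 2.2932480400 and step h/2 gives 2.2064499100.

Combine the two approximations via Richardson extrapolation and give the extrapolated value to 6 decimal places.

With r = 1 the leading error scales as h^1, so the weight is 2^1 = 2.
2·2.2064499100 = 4.4128998200; 4.4128998200 − 2.2932480400 = 2.1196517800
R = 2.1196517800/1 = 2.1196517800
Gap between inputs: 8.680e-02; correction applied: −0.0867981300.

2.119652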